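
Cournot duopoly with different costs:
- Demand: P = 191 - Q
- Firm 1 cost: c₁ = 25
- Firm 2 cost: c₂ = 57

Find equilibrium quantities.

q₁* = 66.0, q₂* = 34.0

Work:
Reaction: q₁ = (191 - 25 - q₂)/2
Reaction: q₂ = (191 - 57 - q₁)/2
Solve simultaneously:
q₁* = (191 - 2×25 + 57)/3 = 66.0
q₂* = (191 - 2×57 + 25)/3 = 34.0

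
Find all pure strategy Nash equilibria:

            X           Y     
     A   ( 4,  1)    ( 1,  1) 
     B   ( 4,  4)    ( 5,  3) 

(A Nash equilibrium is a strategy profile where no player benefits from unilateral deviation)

Nash equilibrium: (A, X), (B, X)

Work:
Best responses:
  P1 vs X: payoffs [4, 4] → best response A/B (payoff 4)
  P1 vs Y: payoffs [1, 5] → best response B (payoff 5)
  P2 vs A: payoffs [1, 1] → best response X/Y (payoff 1)
  P2 vs B: payoffs [4, 3] → best response X (payoff 4)
Mutual best responses: (A,X), (B,X) → Nash equilibria.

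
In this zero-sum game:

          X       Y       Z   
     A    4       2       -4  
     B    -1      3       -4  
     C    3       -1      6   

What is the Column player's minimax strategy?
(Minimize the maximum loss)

Column should play Y, value = 3

Work:
Column player minimizes Row's maximum payoff:
Column X: max payoff to Row = 4
Column Y: max payoff to Row = 3
Column Z: max payoff to Row = 6
Minimum is 3, achieved by column Y.
Minimax strategy: Y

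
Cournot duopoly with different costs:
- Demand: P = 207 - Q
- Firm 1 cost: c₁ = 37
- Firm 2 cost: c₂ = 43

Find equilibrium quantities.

q₁* = 58.67, q₂* = 52.67

Work:
Reaction: q₁ = (207 - 37 - q₂)/2
Reaction: q₂ = (207 - 43 - q₁)/2
Solve simultaneously:
q₁* = (207 - 2×37 + 43)/3 = 58.67
q₂* = (207 - 2×43 + 37)/3 = 52.67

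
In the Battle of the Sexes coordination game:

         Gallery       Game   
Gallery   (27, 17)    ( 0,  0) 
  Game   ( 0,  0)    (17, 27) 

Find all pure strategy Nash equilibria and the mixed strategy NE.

Pure NE: (Gallery, Gallery) and (Game, Game); Mixed NE: p = 0.6136, q = 0.3864

Work:
Check pure NE:
(Gallery, Gallery): (27, 17) - no unilateral deviation beneficial
(Game, Game): (17, 27) - no unilateral deviation beneficial
Mixed NE: P1 plays Gallery with p = 0.6136, P2 plays Gallery with q = 0.3864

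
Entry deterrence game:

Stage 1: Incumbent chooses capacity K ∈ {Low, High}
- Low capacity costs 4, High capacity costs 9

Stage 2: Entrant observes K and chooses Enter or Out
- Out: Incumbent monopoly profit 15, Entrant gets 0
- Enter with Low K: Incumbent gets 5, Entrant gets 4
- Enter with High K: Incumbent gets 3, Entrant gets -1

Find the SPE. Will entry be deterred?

SPE: (High, Enter|Low, Out|High); Entry deterred. Incumbent net profit = 6

Work:
After Low K: Entrant enters (4 > 0)
After High K: Entrant stays out (-1 < 0)
Incumbent: Low → 5−4=1, High → 15−9=6
Incumbent chooses High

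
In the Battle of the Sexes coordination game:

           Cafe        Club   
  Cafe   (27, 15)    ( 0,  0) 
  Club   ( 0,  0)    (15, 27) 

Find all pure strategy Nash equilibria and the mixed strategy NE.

Pure NE: (Cafe, Cafe) and (Club, Club); Mixed NE: p = 0.6429, q = 0.3571

Work:
Check pure NE:
(Cafe, Cafe): (27, 15) - no unilateral deviation beneficial
(Club, Club): (15, 27) - no unilateral deviation beneficial
Mixed NE: P1 plays Cafe with p = 0.6429, P2 plays Cafe with q = 0.3571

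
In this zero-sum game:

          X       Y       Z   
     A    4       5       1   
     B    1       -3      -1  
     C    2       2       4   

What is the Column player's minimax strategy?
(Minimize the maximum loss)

Column should play X or Z (all achieve the minimum), value = 4

Work:
Column player minimizes Row's maximum payoff:
Column X: max payoff to Row = 4
Column Y: max payoff to Row = 5
Column Z: max payoff to Row = 4
Minimum is 4, achieved by columns X, Z (tied).
Each of X or Z is a minimax strategy.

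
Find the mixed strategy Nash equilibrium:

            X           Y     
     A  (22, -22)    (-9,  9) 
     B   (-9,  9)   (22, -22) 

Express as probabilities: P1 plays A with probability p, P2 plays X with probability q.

p = 0.5, q = 0.5

Work:
Find probabilities that make opponent indifferent:
P2 chooses q to make P1 indifferent between A and B
P1 chooses p to make P2 indifferent between X and Y
Mixed NE: P1 plays (A: 0.5, B: 0.5), P2 plays (X: 0.5, Y: 0.5)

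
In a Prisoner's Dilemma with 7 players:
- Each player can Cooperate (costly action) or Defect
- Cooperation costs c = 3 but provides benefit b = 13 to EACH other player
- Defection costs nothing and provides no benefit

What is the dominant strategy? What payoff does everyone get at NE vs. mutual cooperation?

Dominant: Defect; NE payoff = 0; Coop payoff = 75

Work:
Defect dominates (saves cost c = 3, benefit to others is external)
NE: All defect → everyone gets 0
If all cooperate: each receives (6)×13 - 3 = 75
Social dilemma: 75 > 0 but NE gives 0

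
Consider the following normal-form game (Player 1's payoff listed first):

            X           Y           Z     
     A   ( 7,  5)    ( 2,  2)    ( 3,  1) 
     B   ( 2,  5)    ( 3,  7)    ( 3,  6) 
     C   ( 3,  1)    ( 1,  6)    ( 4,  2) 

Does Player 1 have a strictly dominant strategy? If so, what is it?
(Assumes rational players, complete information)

No strictly dominant strategy exists for Player 1

Work:
A strategy strictly dominates another if it gives a strictly higher payoff against every opponent action. Compare each pair of P1's strategies column-by-column:
  A vs B: [7 vs 2, 2 vs 3, 3 vs 3] → A does not strictly dominate B (column Y: 2 ≤ 3)
  A vs C: [7 vs 3, 2 vs 1, 3 vs 4] → A does not strictly dominate C (column Z: 3 ≤ 4)
  B vs A: [2 vs 7, 3 vs 2, 3 vs 3] → B does not strictly dominate A (column X: 2 ≤ 7)
  B vs C: [2 vs 3, 3 vs 1, 3 vs 4] → B does not strictly dominate C (column X: 2 ≤ 3)
  C vs A: [3 vs 7, 1 vs 2, 4 vs 3] → C does not strictly dominate A (column X: 3 ≤ 7)
  C vs B: [3 vs 2, 1 vs 3, 4 vs 3] → C does not strictly dominate B (column Y: 1 ≤ 3)
No single strategy strictly dominates all others → no strictly dominant strategy.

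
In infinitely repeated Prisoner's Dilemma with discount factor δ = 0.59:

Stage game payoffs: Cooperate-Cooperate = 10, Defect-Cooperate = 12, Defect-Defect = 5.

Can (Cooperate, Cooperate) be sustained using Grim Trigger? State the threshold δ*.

δ* = 0.2857; since δ = 0.59 ≥ 0.2857, cooperation can be sustained

Work:
For Grim Trigger:
Cooperate forever: 10/(1-δ)
Defect then punished: 12 + 5·δ/(1-δ)
Need: 10/(1-δ) ≥ 12 + 5·δ/(1-δ)
Solving: δ ≥ (T-R)/(T-P) = (12-10)/(12-5) = 0.2857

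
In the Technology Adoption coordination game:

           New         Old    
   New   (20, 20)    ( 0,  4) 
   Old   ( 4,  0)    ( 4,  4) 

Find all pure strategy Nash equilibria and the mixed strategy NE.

Pure NE: (New, New) and (Old, Old); Mixed NE: p = 0.2, q = 0.2

Work:
Check pure NE:
(New, New): (20, 20) - no unilateral deviation beneficial
(Old, Old): (4, 4) - no unilateral deviation beneficial
Mixed NE: P1 plays New with p = 0.2, P2 plays New with q = 0.2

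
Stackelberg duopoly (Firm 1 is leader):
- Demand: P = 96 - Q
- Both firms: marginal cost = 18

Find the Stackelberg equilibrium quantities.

q₁* (leader) = 39.0, q₂* (follower) = 19.5

Work:
Follower's reaction: q₂ = (a - c - q₁)/2
Leader substitutes: π₁ = q₁·(a - q₁ - (a-c-q₁)/2 - c)
FOC: q₁* = (96 - 18)/2 = 39.00
Then: q₂* = (96 - 18 - 39.0)/2 = 19.50
Leader has first-mover advantage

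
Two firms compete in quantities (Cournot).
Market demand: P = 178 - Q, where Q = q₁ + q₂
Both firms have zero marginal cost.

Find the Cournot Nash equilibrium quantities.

q₁* = q₂* = 59.33; P* = 59.33

Work:
Profit: π_i = P·q_i = (a - q_i - q_j)·q_i
FOC: ∂π_i/∂q_i = a - 2q_i - q_j = 0
Reaction function: q_i = (178 - q_j)/2
Symmetry: q* = 178/3 = 59.33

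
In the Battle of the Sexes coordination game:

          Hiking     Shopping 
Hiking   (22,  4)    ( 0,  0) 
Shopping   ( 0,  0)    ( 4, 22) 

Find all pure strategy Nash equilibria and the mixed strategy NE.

Pure NE: (Hiking, Hiking) and (Shopping, Shopping); Mixed NE: p = 0.8462, q = 0.1538

Work:
Check pure NE:
(Hiking, Hiking): (22, 4) - no unilateral deviation beneficial
(Shopping, Shopping): (4, 22) - no unilateral deviation beneficial
Mixed NE: P1 plays Hiking with p = 0.8462, P2 plays Hiking with q = 0.1538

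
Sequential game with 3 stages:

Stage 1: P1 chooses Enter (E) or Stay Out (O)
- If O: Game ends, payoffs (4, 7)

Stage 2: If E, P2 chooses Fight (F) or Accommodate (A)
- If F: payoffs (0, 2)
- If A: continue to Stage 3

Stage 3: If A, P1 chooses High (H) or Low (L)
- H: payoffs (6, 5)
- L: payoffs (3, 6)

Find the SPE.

SPE: (E, A, H); Outcome (6, 5)

Work:
Stage 3: P1 chooses H (6 vs 3)
Stage 2: P2: F->2, A->5 (anticipating H). Choose A
Stage 1: P1: O->4, E->6 (anticipating A, H). Choose E
SPE path: E -> A -> H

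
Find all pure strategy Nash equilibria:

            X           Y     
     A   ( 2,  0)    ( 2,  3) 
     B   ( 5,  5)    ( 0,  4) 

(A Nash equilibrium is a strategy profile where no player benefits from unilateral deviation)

Nash equilibrium: (A, Y), (B, X)

Work:
Best responses:
  P1 vs X: payoffs [2, 5] → best response B (payoff 5)
  P1 vs Y: payoffs [2, 0] → best response A (payoff 2)
  P2 vs A: payoffs [0, 3] → best response Y (payoff 3)
  P2 vs B: payoffs [5, 4] → best response X (payoff 5)
Mutual best responses: (A,Y), (B,X) → Nash equilibria.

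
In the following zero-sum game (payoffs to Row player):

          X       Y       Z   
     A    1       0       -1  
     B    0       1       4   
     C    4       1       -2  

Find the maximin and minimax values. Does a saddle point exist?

Maximin = 0, Minimax = 1, Saddle: False

Work:
Row minimums: [-1, 0, -2] → maximin = 0
Column maximums: [4, 1, 4] → minimax = 1
No saddle point (maximin ≠ minimax). Mixed strategy needed.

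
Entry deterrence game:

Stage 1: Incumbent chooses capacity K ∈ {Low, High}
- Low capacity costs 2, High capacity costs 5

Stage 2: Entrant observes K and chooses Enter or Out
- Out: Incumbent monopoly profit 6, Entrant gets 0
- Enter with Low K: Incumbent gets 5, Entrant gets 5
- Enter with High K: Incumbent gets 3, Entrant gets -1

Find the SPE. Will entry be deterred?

SPE: (Low, Enter|Low, Out|High); Entry not deterred. Incumbent net profit = 3, Entrant gets 5

Work:
After Low K: Entrant enters (5 > 0)
After High K: Entrant stays out (-1 < 0)
Incumbent: Low → 5−2=3, High → 6−5=1
Incumbent chooses Low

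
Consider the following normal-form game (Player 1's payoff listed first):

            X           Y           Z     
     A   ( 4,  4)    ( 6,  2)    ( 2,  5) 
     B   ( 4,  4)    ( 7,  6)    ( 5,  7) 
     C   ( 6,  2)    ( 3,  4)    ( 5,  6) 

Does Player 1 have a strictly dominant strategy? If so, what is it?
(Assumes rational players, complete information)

No strictly dominant strategy exists for Player 1

Work:
A strategy strictly dominates another if it gives a strictly higher payoff against every opponent action. Compare each pair of P1's strategies column-by-column:
  A vs B: [4 vs 4, 6 vs 7, 2 vs 5] → A does not strictly dominate B (column X: 4 ≤ 4)
  A vs C: [4 vs 6, 6 vs 3, 2 vs 5] → A does not strictly dominate C (column X: 4 ≤ 6)
  B vs A: [4 vs 4, 7 vs 6, 5 vs 2] → B does not strictly dominate A (column X: 4 ≤ 4)
  B vs C: [4 vs 6, 7 vs 3, 5 vs 5] → B does not strictly dominate C (column X: 4 ≤ 6)
  C vs A: [6 vs 4, 3 vs 6, 5 vs 2] → C does not strictly dominate A (column Y: 3 ≤ 6)
  C vs B: [6 vs 4, 3 vs 7, 5 vs 5] → C does not strictly dominate B (column Y: 3 ≤ 7)
No single strategy strictly dominates all others → no strictly dominant strategy.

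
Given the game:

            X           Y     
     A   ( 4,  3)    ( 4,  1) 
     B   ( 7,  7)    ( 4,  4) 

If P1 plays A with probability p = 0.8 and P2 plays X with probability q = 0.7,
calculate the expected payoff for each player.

E[P1] = 4.42, E[P2] = 3.14

Work:
E[P1] = p·q·π₁(A,X) + p·(1-q)·π₁(A,Y) + (1-p)·q·π₁(B,X) + (1-p)·(1-q)·π₁(B,Y)
= 0.8·0.7·4 + 0.8·0.3·4 + 0.2·0.7·7 + 0.2·0.3·4
= 4.42

E[P2] = 3.14 (similar calculation)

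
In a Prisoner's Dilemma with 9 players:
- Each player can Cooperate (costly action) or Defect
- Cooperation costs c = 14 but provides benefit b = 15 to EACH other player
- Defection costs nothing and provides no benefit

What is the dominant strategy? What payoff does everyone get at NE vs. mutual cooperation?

Dominant: Defect; NE payoff = 0; Coop payoff = 106

Work:
Defect dominates (saves cost c = 14, benefit to others is external)
NE: All defect → everyone gets 0
If all cooperate: each receives (8)×15 - 14 = 106
Social dilemma: 106 > 0 but NE gives 0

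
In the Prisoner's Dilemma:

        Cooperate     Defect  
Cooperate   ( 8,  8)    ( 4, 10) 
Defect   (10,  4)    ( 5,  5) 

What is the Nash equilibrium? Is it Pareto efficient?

(Defect, Defect) is NE; not Pareto efficient

Work:
Defect dominates Cooperate for both players:
If P2 cooperates: Defect (10) > Cooperate (8)
If P2 defects: Defect (5) > Cooperate (4)
NE: (Defect, Defect) with payoff (5, 5)
But (Cooperate, Cooperate) = (8, 8) Pareto dominates (5, 5)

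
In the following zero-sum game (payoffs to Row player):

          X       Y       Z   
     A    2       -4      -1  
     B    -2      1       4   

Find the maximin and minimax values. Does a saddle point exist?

Maximin = -2, Minimax = 1, Saddle: False

Work:
Row minimums: [-4, -2] → maximin = -2
Column maximums: [2, 1, 4] → minimax = 1
No saddle point (maximin ≠ minimax). Mixed strategy needed.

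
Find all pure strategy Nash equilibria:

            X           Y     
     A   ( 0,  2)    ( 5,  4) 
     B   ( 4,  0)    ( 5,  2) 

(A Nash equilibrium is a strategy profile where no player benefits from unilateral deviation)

Nash equilibrium: (A, Y), (B, Y)

Work:
Best responses:
  P1 vs X: payoffs [0, 4] → best response B (payoff 4)
  P1 vs Y: payoffs [5, 5] → best response A/B (payoff 5)
  P2 vs A: payoffs [2, 4] → best response Y (payoff 4)
  P2 vs B: payoffs [0, 2] → best response Y (payoff 2)
Mutual best responses: (A,Y), (B,Y) → Nash equilibria.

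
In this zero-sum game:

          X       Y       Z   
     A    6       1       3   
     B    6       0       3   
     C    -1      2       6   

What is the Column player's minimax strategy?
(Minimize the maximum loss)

Column should play Y, value = 2

Work:
Column player minimizes Row's maximum payoff:
Column X: max payoff to Row = 6
Column Y: max payoff to Row = 2
Column Z: max payoff to Row = 6
Minimum is 2, achieved by column Y.
Minimax strategy: Y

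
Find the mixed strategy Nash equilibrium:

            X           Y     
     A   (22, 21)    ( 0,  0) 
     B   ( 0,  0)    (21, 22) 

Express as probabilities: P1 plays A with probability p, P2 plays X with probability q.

p = 0.5116, q = 0.4884

Work:
Find probabilities that make opponent indifferent:
P2 chooses q to make P1 indifferent between A and B
P1 chooses p to make P2 indifferent between X and Y
Mixed NE: P1 plays (A: 0.5116, B: 0.4884), P2 plays (X: 0.4884, Y: 0.5116)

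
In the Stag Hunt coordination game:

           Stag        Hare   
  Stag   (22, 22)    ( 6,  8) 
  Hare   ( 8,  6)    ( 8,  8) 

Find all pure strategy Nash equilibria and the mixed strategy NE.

Pure NE: (Stag, Stag) and (Hare, Hare); Mixed NE: p = 0.125, q = 0.125

Work:
Check pure NE:
(Stag, Stag): (22, 22) - no unilateral deviation beneficial
(Hare, Hare): (8, 8) - no unilateral deviation beneficial
Mixed NE: P1 plays Stag with p = 0.125, P2 plays Stag with q = 0.125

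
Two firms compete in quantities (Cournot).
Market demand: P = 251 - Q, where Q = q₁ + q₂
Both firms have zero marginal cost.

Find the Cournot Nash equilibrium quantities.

q₁* = q₂* = 83.67; P* = 83.67

Work:
Profit: π_i = P·q_i = (a - q_i - q_j)·q_i
FOC: ∂π_i/∂q_i = a - 2q_i - q_j = 0
Reaction function: q_i = (251 - q_j)/2
Symmetry: q* = 251/3 = 83.67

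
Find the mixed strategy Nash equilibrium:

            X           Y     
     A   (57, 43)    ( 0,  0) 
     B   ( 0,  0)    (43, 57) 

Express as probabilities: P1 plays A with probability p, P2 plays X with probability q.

p = 0.57, q = 0.43

Work:
Find probabilities that make opponent indifferent:
P2 chooses q to make P1 indifferent between A and B
P1 chooses p to make P2 indifferent between X and Y
Mixed NE: P1 plays (A: 0.57, B: 0.43), P2 plays (X: 0.43, Y: 0.57)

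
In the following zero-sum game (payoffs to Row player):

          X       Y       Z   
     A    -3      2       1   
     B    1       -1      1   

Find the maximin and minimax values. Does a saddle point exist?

Maximin = -1, Minimax = 1, Saddle: False

Work:
Row minimums: [-3, -1] → maximin = -1
Column maximums: [1, 2, 1] → minimax = 1
No saddle point (maximin ≠ minimax). Mixed strategy needed.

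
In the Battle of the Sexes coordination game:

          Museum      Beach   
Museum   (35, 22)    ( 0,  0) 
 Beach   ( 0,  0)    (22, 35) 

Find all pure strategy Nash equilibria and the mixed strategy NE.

Pure NE: (Museum, Museum) and (Beach, Beach); Mixed NE: p = 0.614, q = 0.386

Work:
Check pure NE:
(Museum, Museum): (35, 22) - no unilateral deviation beneficial
(Beach, Beach): (22, 35) - no unilateral deviation beneficial
Mixed NE: P1 plays Museum with p = 0.614, P2 plays Museum with q = 0.386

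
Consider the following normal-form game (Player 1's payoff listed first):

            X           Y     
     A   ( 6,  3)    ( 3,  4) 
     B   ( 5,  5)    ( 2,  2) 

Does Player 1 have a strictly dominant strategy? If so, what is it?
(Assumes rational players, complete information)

Yes, Player 1's strictly dominant strategy is A

Work:
A strategy strictly dominates another if it gives a strictly higher payoff against every opponent action. Compare each pair of P1's strategies column-by-column:
  A vs B: [6 vs 5, 3 vs 2] → A strictly dominates B
  B vs A: [5 vs 6, 2 vs 3] → B does not strictly dominate A (column X: 5 ≤ 6)
A strictly dominates every other strategy → strictly dominant.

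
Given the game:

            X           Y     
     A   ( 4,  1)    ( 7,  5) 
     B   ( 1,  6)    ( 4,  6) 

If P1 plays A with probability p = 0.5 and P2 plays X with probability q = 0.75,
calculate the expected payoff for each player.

E[P1] = 3.25, E[P2] = 4.0

Work:
E[P1] = p·q·π₁(A,X) + p·(1-q)·π₁(A,Y) + (1-p)·q·π₁(B,X) + (1-p)·(1-q)·π₁(B,Y)
= 0.5·0.75·4 + 0.5·0.25·7 + 0.5·0.75·1 + 0.5·0.25·4
= 3.25

E[P2] = 4.0 (similar calculation)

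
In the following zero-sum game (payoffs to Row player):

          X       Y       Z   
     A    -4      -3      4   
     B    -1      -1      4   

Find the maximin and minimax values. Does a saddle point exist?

Maximin = -1, Minimax = -1, Saddle: True

Work:
Row minimums: [-4, -1] → maximin = -1
Column maximums: [-1, -1, 4] → minimax = -1
Saddle point exists! Game value = -1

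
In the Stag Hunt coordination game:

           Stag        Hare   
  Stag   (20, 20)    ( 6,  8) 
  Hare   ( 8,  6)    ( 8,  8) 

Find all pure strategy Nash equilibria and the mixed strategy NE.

Pure NE: (Stag, Stag) and (Hare, Hare); Mixed NE: p = 0.1429, q = 0.1429

Work:
Check pure NE:
(Stag, Stag): (20, 20) - no unilateral deviation beneficial
(Hare, Hare): (8, 8) - no unilateral deviation beneficial
Mixed NE: P1 plays Stag with p = 0.1429, P2 plays Stag with q = 0.1429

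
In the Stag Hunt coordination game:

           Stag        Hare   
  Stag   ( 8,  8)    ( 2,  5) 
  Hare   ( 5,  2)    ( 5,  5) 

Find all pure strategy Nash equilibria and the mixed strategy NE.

Pure NE: (Stag, Stag) and (Hare, Hare); Mixed NE: p = 0.5, q = 0.5

Work:
Check pure NE:
(Stag, Stag): (8, 8) - no unilateral deviation beneficial
(Hare, Hare): (5, 5) - no unilateral deviation beneficial
Mixed NE: P1 plays Stag with p = 0.5, P2 plays Stag with q = 0.5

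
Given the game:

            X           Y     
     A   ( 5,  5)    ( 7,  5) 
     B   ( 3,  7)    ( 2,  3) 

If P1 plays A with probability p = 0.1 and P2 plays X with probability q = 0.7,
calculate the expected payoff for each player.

E[P1] = 2.99, E[P2] = 5.72

Work:
E[P1] = p·q·π₁(A,X) + p·(1-q)·π₁(A,Y) + (1-p)·q·π₁(B,X) + (1-p)·(1-q)·π₁(B,Y)
= 0.1·0.7·5 + 0.1·0.3·7 + 0.9·0.7·3 + 0.9·0.3·2
= 2.99

E[P2] = 5.72 (similar calculation)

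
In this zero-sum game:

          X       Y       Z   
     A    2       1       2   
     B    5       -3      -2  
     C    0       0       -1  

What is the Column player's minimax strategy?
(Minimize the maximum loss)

Column should play Y, value = 1

Work:
Column player minimizes Row's maximum payoff:
Column X: max payoff to Row = 5
Column Y: max payoff to Row = 1
Column Z: max payoff to Row = 2
Minimum is 1, achieved by column Y.
Minimax strategy: Y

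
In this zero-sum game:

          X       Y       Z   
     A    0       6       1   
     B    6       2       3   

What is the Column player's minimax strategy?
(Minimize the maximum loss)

Column should play Z, value = 3

Work:
Column player minimizes Row's maximum payoff:
Column X: max payoff to Row = 6
Column Y: max payoff to Row = 6
Column Z: max payoff to Row = 3
Minimum is 3, achieved by column Z.
Minimax strategy: Z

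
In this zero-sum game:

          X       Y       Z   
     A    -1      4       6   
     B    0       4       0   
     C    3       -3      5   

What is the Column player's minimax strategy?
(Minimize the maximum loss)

Column should play X, value = 3

Work:
Column player minimizes Row's maximum payoff:
Column X: max payoff to Row = 3
Column Y: max payoff to Row = 4
Column Z: max payoff to Row = 6
Minimum is 3, achieved by column X.
Minimax strategy: X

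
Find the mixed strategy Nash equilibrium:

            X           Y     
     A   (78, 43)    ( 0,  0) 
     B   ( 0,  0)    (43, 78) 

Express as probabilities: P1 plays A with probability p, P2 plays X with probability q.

p = 0.6446, q = 0.3554

Work:
Find probabilities that make opponent indifferent:
P2 chooses q to make P1 indifferent between A and B
P1 chooses p to make P2 indifferent between X and Y
Mixed NE: P1 plays (A: 0.6446, B: 0.3554), P2 plays (X: 0.3554, Y: 0.6446)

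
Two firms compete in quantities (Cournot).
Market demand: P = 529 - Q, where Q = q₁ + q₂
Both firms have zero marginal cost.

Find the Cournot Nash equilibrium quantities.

q₁* = q₂* = 176.33; P* = 176.33

Work:
Profit: π_i = P·q_i = (a - q_i - q_j)·q_i
FOC: ∂π_i/∂q_i = a - 2q_i - q_j = 0
Reaction function: q_i = (529 - q_j)/2
Symmetry: q* = 529/3 = 176.33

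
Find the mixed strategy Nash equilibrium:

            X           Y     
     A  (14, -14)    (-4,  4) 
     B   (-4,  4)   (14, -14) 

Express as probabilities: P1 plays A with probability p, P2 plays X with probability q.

p = 0.5, q = 0.5

Work:
Find probabilities that make opponent indifferent:
P2 chooses q to make P1 indifferent between A and B
P1 chooses p to make P2 indifferent between X and Y
Mixed NE: P1 plays (A: 0.5, B: 0.5), P2 plays (X: 0.5, Y: 0.5)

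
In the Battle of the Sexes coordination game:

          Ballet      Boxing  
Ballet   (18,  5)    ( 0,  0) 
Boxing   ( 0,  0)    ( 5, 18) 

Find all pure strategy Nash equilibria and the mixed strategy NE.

Pure NE: (Ballet, Ballet) and (Boxing, Boxing); Mixed NE: p = 0.7826, q = 0.2174

Work:
Check pure NE:
(Ballet, Ballet): (18, 5) - no unilateral deviation beneficial
(Boxing, Boxing): (5, 18) - no unilateral deviation beneficial
Mixed NE: P1 plays Ballet with p = 0.7826, P2 plays Ballet with q = 0.2174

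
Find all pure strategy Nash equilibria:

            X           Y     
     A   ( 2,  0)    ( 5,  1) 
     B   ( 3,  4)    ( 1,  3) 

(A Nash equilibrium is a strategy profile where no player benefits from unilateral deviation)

Nash equilibrium: (A, Y), (B, X)

Work:
Best responses:
  P1 vs X: payoffs [2, 3] → best response B (payoff 3)
  P1 vs Y: payoffs [5, 1] → best response A (payoff 5)
  P2 vs A: payoffs [0, 1] → best response Y (payoff 1)
  P2 vs B: payoffs [4, 3] → best response X (payoff 4)
Mutual best responses: (A,Y), (B,X) → Nash equilibria.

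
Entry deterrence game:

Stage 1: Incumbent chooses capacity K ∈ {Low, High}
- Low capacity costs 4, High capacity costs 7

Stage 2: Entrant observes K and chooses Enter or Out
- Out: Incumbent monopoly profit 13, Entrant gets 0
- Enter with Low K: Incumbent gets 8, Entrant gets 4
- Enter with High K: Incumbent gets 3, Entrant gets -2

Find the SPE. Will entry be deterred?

SPE: (High, Enter|Low, Out|High); Entry deterred. Incumbent net profit = 6

Work:
After Low K: Entrant enters (4 > 0)
After High K: Entrant stays out (-2 < 0)
Incumbent: Low → 8−4=4, High → 13−7=6
Incumbent chooses High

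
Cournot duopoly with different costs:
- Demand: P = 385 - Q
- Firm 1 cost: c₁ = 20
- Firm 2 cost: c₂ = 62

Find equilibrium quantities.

q₁* = 135.67, q₂* = 93.67

Work:
Reaction: q₁ = (385 - 20 - q₂)/2
Reaction: q₂ = (385 - 62 - q₁)/2
Solve simultaneously:
q₁* = (385 - 2×20 + 62)/3 = 135.67
q₂* = (385 - 2×62 + 20)/3 = 93.67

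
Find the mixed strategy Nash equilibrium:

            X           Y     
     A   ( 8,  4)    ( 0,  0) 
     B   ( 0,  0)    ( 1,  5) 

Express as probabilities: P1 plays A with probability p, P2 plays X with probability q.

p = 0.5556, q = 0.1111

Work:
Find probabilities that make opponent indifferent:
P2 chooses q to make P1 indifferent between A and B
P1 chooses p to make P2 indifferent between X and Y
Mixed NE: P1 plays (A: 0.5556, B: 0.4444), P2 plays (X: 0.1111, Y: 0.8889)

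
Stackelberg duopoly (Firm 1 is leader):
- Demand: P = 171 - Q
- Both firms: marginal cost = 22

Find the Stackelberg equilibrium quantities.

q₁* (leader) = 74.5, q₂* (follower) = 37.25

Work:
Follower's reaction: q₂ = (a - c - q₁)/2
Leader substitutes: π₁ = q₁·(a - q₁ - (a-c-q₁)/2 - c)
FOC: q₁* = (171 - 22)/2 = 74.50
Then: q₂* = (171 - 22 - 74.5)/2 = 37.25
Leader has first-mover advantage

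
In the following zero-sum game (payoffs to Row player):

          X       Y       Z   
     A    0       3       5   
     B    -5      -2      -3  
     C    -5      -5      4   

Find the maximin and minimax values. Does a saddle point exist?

Maximin = 0, Minimax = 0, Saddle: True

Work:
Row minimums: [0, -5, -5] → maximin = 0
Column maximums: [0, 3, 5] → minimax = 0
Saddle point exists! Game value = 0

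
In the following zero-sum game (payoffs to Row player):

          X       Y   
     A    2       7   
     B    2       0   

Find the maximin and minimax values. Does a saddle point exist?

Maximin = 2, Minimax = 2, Saddle: True

Work:
Row minimums: [2, 0] → maximin = 2
Column maximums: [2, 7] → minimax = 2
Saddle point exists! Game value = 2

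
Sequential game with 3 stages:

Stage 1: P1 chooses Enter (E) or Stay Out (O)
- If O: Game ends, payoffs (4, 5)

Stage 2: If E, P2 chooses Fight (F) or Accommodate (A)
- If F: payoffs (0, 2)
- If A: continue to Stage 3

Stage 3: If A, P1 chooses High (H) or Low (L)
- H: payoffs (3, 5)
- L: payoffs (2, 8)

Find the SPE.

SPE: (O, A, H); Outcome (4, 5)

Work:
Stage 3: P1 chooses H (3 vs 2)
Stage 2: P2: F->2, A->5 (anticipating H). Choose A
Stage 1: P1: O->4, E->3 (anticipating A, H). Choose O
SPE path: O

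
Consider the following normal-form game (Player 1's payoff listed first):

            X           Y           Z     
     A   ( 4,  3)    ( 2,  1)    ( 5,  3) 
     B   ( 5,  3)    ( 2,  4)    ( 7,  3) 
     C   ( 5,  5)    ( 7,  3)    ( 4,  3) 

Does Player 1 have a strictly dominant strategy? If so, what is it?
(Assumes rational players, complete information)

No strictly dominant strategy exists for Player 1

Work:
A strategy strictly dominates another if it gives a strictly higher payoff against every opponent action. Compare each pair of P1's strategies column-by-column:
  A vs B: [4 vs 5, 2 vs 2, 5 vs 7] → A does not strictly dominate B (column X: 4 ≤ 5)
  A vs C: [4 vs 5, 2 vs 7, 5 vs 4] → A does not strictly dominate C (column X: 4 ≤ 5)
  B vs A: [5 vs 4, 2 vs 2, 7 vs 5] → B does not strictly dominate A (column Y: 2 ≤ 2)
  B vs C: [5 vs 5, 2 vs 7, 7 vs 4] → B does not strictly dominate C (column X: 5 ≤ 5)
  C vs A: [5 vs 4, 7 vs 2, 4 vs 5] → C does not strictly dominate A (column Z: 4 ≤ 5)
  C vs B: [5 vs 5, 7 vs 2, 4 vs 7] → C does not strictly dominate B (column X: 5 ≤ 5)
No single strategy strictly dominates all others → no strictly dominant strategy.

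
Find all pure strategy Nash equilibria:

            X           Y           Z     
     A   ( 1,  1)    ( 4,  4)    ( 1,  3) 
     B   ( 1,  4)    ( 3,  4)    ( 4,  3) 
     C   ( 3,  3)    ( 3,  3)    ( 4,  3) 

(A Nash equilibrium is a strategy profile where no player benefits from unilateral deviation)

Nash equilibrium: (A, Y), (C, X), (C, Z)

Work:
Best responses:
  P1 vs X: payoffs [1, 1, 3] → best response C (payoff 3)
  P1 vs Y: payoffs [4, 3, 3] → best response A (payoff 4)
  P1 vs Z: payoffs [1, 4, 4] → best response B/C (payoff 4)
  P2 vs A: payoffs [1, 4, 3] → best response Y (payoff 4)
  P2 vs B: payoffs [4, 4, 3] → best response X/Y (payoff 4)
  P2 vs C: payoffs [3, 3, 3] → best response X/Y/Z (payoff 3)
Mutual best responses: (A,Y), (C,X), (C,Z) → Nash equilibria.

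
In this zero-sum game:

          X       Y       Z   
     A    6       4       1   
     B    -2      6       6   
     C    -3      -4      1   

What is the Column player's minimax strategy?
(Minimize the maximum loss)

Column should play X or Y or Z (all achieve the minimum), value = 6

Work:
Column player minimizes Row's maximum payoff:
Column X: max payoff to Row = 6
Column Y: max payoff to Row = 6
Column Z: max payoff to Row = 6
Minimum is 6, achieved by columns X, Y, Z (tied).
Each of X or Y or Z is a minimax strategy.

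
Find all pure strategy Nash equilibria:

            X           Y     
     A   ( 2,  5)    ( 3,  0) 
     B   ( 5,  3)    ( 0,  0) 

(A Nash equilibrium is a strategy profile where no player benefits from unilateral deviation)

Nash equilibrium: (B, X)

Work:
Best responses:
  P1 vs X: payoffs [2, 5] → best response B (payoff 5)
  P1 vs Y: payoffs [3, 0] → best response A (payoff 3)
  P2 vs A: payoffs [5, 0] → best response X (payoff 5)
  P2 vs B: payoffs [3, 0] → best response X (payoff 3)
Mutual best responses: (B,X) → Nash equilibria.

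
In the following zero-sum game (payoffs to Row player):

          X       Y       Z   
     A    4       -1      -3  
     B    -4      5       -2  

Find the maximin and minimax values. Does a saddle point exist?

Maximin = -3, Minimax = -2, Saddle: False

Work:
Row minimums: [-3, -4] → maximin = -3
Column maximums: [4, 5, -2] → minimax = -2
No saddle point (maximin ≠ minimax). Mixed strategy needed.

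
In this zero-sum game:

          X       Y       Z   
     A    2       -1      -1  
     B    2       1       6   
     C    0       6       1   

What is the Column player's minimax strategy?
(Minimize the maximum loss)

Column should play X, value = 2

Work:
Column player minimizes Row's maximum payoff:
Column X: max payoff to Row = 2
Column Y: max payoff to Row = 6
Column Z: max payoff to Row = 6
Minimum is 2, achieved by column X.
Minimax strategy: X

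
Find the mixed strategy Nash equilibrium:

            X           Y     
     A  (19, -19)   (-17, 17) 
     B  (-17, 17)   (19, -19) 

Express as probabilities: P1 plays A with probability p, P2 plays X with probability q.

p = 0.5, q = 0.5

Work:
Find probabilities that make opponent indifferent:
P2 chooses q to make P1 indifferent between A and B
P1 chooses p to make P2 indifferent between X and Y
Mixed NE: P1 plays (A: 0.5, B: 0.5), P2 plays (X: 0.5, Y: 0.5)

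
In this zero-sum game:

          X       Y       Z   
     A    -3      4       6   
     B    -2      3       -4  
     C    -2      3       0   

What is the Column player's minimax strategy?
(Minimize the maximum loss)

Column should play X, value = -2

Work:
Column player minimizes Row's maximum payoff:
Column X: max payoff to Row = -2
Column Y: max payoff to Row = 4
Column Z: max payoff to Row = 6
Minimum is -2, achieved by column X.
Minimax strategy: X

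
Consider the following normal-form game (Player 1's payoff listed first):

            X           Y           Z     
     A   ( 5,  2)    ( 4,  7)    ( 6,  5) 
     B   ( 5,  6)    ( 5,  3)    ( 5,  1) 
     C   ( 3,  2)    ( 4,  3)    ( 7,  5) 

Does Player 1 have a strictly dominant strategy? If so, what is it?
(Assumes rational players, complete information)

No strictly dominant strategy exists for Player 1

Work:
A strategy strictly dominates another if it gives a strictly higher payoff against every opponent action. Compare each pair of P1's strategies column-by-column:
  A vs B: [5 vs 5, 4 vs 5, 6 vs 5] → A does not strictly dominate B (column X: 5 ≤ 5)
  A vs C: [5 vs 3, 4 vs 4, 6 vs 7] → A does not strictly dominate C (column Y: 4 ≤ 4)
  B vs A: [5 vs 5, 5 vs 4, 5 vs 6] → B does not strictly dominate A (column X: 5 ≤ 5)
  B vs C: [5 vs 3, 5 vs 4, 5 vs 7] → B does not strictly dominate C (column Z: 5 ≤ 7)
  C vs A: [3 vs 5, 4 vs 4, 7 vs 6] → C does not strictly dominate A (column X: 3 ≤ 5)
  C vs B: [3 vs 5, 4 vs 5, 7 vs 5] → C does not strictly dominate B (column X: 3 ≤ 5)
No single strategy strictly dominates all others → no strictly dominant strategy.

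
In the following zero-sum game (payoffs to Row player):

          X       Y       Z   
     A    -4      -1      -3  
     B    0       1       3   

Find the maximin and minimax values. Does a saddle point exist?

Maximin = 0, Minimax = 0, Saddle: True

Work:
Row minimums: [-4, 0] → maximin = 0
Column maximums: [0, 1, 3] → minimax = 0
Saddle point exists! Game value = 0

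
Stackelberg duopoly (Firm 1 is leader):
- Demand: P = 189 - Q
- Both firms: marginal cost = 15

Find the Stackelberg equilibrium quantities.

q₁* (leader) = 87.0, q₂* (follower) = 43.5

Work:
Follower's reaction: q₂ = (a - c - q₁)/2
Leader substitutes: π₁ = q₁·(a - q₁ - (a-c-q₁)/2 - c)
FOC: q₁* = (189 - 15)/2 = 87.00
Then: q₂* = (189 - 15 - 87.0)/2 = 43.50
Leader has first-mover advantage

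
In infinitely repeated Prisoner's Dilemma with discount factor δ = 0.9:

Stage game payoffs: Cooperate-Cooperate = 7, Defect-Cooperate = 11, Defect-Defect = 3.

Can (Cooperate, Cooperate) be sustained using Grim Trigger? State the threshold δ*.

δ* = 0.5; since δ = 0.9 ≥ 0.5, cooperation can be sustained

Work:
For Grim Trigger:
Cooperate forever: 7/(1-δ)
Defect then punished: 11 + 3·δ/(1-δ)
Need: 7/(1-δ) ≥ 11 + 3·δ/(1-δ)
Solving: δ ≥ (T-R)/(T-P) = (11-7)/(11-3) = 0.5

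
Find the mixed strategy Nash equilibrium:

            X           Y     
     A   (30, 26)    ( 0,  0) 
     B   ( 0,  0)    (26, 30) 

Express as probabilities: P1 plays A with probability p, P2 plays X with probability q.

p = 0.5357, q = 0.4643

Work:
Find probabilities that make opponent indifferent:
P2 chooses q to make P1 indifferent between A and B
P1 chooses p to make P2 indifferent between X and Y
Mixed NE: P1 plays (A: 0.5357, B: 0.4643), P2 plays (X: 0.4643, Y: 0.5357)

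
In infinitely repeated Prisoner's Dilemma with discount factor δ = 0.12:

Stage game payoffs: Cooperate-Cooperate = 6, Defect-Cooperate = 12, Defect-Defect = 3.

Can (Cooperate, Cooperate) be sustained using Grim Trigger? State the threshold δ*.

δ* = 0.6667; since δ = 0.12 < 0.6667, cooperation cannot be sustained

Work:
For Grim Trigger:
Cooperate forever: 6/(1-δ)
Defect then punished: 12 + 3·δ/(1-δ)
Need: 6/(1-δ) ≥ 12 + 3·δ/(1-δ)
Solving: δ ≥ (T-R)/(T-P) = (12-6)/(12-3) = 0.6667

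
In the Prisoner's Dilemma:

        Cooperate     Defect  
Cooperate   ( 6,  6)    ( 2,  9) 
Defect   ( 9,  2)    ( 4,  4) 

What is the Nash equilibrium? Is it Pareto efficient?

(Defect, Defect) is NE; not Pareto efficient

Work:
Defect dominates Cooperate for both players:
If P2 cooperates: Defect (9) > Cooperate (6)
If P2 defects: Defect (4) > Cooperate (2)
NE: (Defect, Defect) with payoff (4, 4)
But (Cooperate, Cooperate) = (6, 6) Pareto dominates (4, 4)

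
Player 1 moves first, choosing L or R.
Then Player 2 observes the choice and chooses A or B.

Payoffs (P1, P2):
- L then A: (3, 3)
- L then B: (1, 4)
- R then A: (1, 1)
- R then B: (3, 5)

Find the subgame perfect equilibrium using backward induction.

P1 plays R, P2 plays B after L and B after R; Payoff (3, 5)

Work:
Backward induction:
After L: P2 chooses B → P1 gets 1
After R: P2 chooses B → P1 gets 3
P1 chooses R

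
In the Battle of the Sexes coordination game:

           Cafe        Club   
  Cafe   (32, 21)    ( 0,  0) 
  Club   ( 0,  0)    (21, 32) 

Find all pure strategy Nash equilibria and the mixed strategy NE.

Pure NE: (Cafe, Cafe) and (Club, Club); Mixed NE: p = 0.6038, q = 0.3962

Work:
Check pure NE:
(Cafe, Cafe): (32, 21) - no unilateral deviation beneficial
(Club, Club): (21, 32) - no unilateral deviation beneficial
Mixed NE: P1 plays Cafe with p = 0.6038, P2 plays Cafe with q = 0.3962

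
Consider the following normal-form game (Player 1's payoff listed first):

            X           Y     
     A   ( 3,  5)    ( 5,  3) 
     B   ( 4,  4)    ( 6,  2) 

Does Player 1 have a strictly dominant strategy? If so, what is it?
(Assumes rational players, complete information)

Yes, Player 1's strictly dominant strategy is B

Work:
A strategy strictly dominates another if it gives a strictly higher payoff against every opponent action. Compare each pair of P1's strategies column-by-column:
  A vs B: [3 vs 4, 5 vs 6] → A does not strictly dominate B (column X: 3 ≤ 4)
  B vs A: [4 vs 3, 6 vs 5] → B strictly dominates A
B strictly dominates every other strategy → strictly dominant.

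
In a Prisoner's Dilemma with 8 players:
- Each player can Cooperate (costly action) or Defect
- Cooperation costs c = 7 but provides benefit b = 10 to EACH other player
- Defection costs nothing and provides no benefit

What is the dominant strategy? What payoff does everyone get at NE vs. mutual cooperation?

Dominant: Defect; NE payoff = 0; Coop payoff = 63

Work:
Defect dominates (saves cost c = 7, benefit to others is external)
NE: All defect → everyone gets 0
If all cooperate: each receives (7)×10 - 7 = 63
Social dilemma: 63 > 0 but NE gives 0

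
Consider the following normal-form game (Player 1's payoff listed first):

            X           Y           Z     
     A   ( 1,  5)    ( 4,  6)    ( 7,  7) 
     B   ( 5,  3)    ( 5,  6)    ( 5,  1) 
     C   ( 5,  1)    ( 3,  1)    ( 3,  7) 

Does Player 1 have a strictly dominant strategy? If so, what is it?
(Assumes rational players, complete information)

No strictly dominant strategy exists for Player 1

Work:
A strategy strictly dominates another if it gives a strictly higher payoff against every opponent action. Compare each pair of P1's strategies column-by-column:
  A vs B: [1 vs 5, 4 vs 5, 7 vs 5] → A does not strictly dominate B (column X: 1 ≤ 5)
  A vs C: [1 vs 5, 4 vs 3, 7 vs 3] → A does not strictly dominate C (column X: 1 ≤ 5)
  B vs A: [5 vs 1, 5 vs 4, 5 vs 7] → B does not strictly dominate A (column Z: 5 ≤ 7)
  B vs C: [5 vs 5, 5 vs 3, 5 vs 3] → B does not strictly dominate C (column X: 5 ≤ 5)
  C vs A: [5 vs 1, 3 vs 4, 3 vs 7] → C does not strictly dominate A (column Y: 3 ≤ 4)
  C vs B: [5 vs 5, 3 vs 5, 3 vs 5] → C does not strictly dominate B (column X: 5 ≤ 5)
No single strategy strictly dominates all others → no strictly dominant strategy.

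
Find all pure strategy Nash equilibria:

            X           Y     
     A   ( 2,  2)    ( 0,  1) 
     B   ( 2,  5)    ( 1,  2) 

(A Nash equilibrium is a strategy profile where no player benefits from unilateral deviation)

Nash equilibrium: (A, X), (B, X)

Work:
Best responses:
  P1 vs X: payoffs [2, 2] → best response A/B (payoff 2)
  P1 vs Y: payoffs [0, 1] → best response B (payoff 1)
  P2 vs A: payoffs [2, 1] → best response X (payoff 2)
  P2 vs B: payoffs [5, 2] → best response X (payoff 5)
Mutual best responses: (A,X), (B,X) → Nash equilibria.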